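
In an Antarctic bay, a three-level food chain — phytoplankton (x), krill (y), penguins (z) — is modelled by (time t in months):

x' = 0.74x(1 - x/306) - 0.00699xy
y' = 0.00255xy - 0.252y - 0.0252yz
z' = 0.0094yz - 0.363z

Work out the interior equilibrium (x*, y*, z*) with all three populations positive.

x* ≈ 194, y* ≈ 38.6, z* ≈ 9.67

From dz/dt = 0: 0.0094y* = 0.363, so y* = 38.6.
From dx/dt = 0: 0.74(1 - x*/306) = 0.00699·38.6, giving x* = 306·(1 - 0.365) = 194.
From dy/dt = 0: 0.00255·194 - 0.252 = 0.0252z*, so z* = 0.244/0.0252 = 9.67.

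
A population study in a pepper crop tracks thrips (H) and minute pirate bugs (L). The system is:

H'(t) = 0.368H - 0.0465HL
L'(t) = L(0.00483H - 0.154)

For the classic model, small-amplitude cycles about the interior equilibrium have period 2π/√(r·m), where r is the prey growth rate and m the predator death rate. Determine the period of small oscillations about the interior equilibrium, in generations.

T ≈ 26.4 generations

Here r = 0.368 and m = 0.154, so r·m = 0.0567.
ω = √0.0567 = 0.238 per generation, hence T = 2π/ω ≈ 26.4 generations.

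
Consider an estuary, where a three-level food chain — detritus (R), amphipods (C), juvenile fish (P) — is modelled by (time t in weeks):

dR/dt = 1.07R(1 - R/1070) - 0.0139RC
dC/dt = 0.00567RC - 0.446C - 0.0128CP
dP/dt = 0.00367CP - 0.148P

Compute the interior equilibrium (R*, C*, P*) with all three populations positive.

R* ≈ 509, C* ≈ 40.3, P* ≈ 191

From dP/dt = 0: 0.00367C* = 0.148, so C* = 40.3.
From dR/dt = 0: 1.07(1 - R*/1070) = 0.0139·40.3, giving R* = 1070·(1 - 0.524) = 509.
From dC/dt = 0: 0.00567·509 - 0.446 = 0.0128P*, so P* = 2.44/0.0128 = 191.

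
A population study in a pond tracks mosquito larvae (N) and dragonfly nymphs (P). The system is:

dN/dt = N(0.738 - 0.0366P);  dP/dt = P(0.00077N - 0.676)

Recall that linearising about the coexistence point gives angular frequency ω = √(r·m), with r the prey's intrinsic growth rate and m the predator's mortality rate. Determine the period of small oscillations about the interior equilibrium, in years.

T ≈ 8.9 years

Here r = 0.738 and m = 0.676, so r·m = 0.499.
ω = √0.499 = 0.706 per year, hence T = 2π/ω ≈ 8.9 years.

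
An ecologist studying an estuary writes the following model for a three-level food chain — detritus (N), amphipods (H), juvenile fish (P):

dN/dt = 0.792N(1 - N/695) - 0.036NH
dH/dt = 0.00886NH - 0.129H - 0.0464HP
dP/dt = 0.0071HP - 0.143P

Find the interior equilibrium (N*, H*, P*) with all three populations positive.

N* ≈ 58.7, H* ≈ 20.1, P* ≈ 8.43

From dP/dt = 0: 0.0071H* = 0.143, so H* = 20.1.
From dN/dt = 0: 0.792(1 - N*/695) = 0.036·20.1, giving N* = 695·(1 - 0.915) = 58.7.
From dH/dt = 0: 0.00886·58.7 - 0.129 = 0.0464P*, so P* = 0.391/0.0464 = 8.43.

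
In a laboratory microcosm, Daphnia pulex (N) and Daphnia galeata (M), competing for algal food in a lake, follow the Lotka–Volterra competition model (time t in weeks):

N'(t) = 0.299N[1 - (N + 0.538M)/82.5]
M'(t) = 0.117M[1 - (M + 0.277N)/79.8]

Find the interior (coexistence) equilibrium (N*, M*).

N* ≈ 46.5, M* ≈ 66.9

Setting both brackets to zero gives the nullclines N + 0.538M = 82.5 and 0.277N + M = 79.8.
Substituting M = 79.8 - 0.277N into the first: N(1 - 0.538·0.277) = 82.5 - 0.538·79.8.
So N* = 39.6/0.851 = 46.5, and then M* = 79.8 - 0.277·46.5 = 66.9.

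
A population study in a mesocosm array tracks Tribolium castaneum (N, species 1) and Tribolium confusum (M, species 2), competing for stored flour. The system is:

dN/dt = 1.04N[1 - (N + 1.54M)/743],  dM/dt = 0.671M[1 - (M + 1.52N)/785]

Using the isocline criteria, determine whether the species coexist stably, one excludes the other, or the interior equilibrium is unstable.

Compare the nullcline intercepts: K1/α12 = 743/1.54 = 482 < K2 = 785; K2/α21 = 785/1.52 = 516 < K1 = 743.
Since both are reversed, neither can invade when rare; the interior point is a saddle.

unstable coexistence (outcome depends on initial conditions)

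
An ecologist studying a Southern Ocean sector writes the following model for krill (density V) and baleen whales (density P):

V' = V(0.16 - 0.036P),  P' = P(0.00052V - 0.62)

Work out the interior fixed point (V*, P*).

Set dP/dt = 0 with P > 0: 0.00052V - 0.62 = 0, so V* = 0.62/0.00052 = 1190.
Set dV/dt = 0 with V > 0: 0.16 - 0.036P = 0, so P* = 0.16/0.036 = 4.44.

V* ≈ 1190, P* ≈ 4.44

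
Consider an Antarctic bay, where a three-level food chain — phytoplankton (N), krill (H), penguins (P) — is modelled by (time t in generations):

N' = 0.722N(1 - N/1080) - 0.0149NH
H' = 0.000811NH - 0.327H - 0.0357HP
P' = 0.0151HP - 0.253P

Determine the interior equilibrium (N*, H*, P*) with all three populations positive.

From dP/dt = 0: 0.0151H* = 0.253, so H* = 16.8.
From dN/dt = 0: 0.722(1 - N*/1080) = 0.0149·16.8, giving N* = 1080·(1 - 0.346) = 707.
From dH/dt = 0: 0.000811·707 - 0.327 = 0.0357P*, so P* = 0.246/0.0357 = 6.89.

N* ≈ 707, H* ≈ 16.8, P* ≈ 6.89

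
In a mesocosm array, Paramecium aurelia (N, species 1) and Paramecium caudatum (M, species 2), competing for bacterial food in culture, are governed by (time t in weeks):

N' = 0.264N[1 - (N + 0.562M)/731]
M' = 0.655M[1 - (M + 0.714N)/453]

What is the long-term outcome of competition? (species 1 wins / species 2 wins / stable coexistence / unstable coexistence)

species 1 excludes species 2

Compare the nullcline intercepts: K1/α12 = 731/0.562 = 1300 > K2 = 453; K2/α21 = 453/0.714 = 634 < K1 = 731.
Since the inequalities point opposite ways, species 1 can invade but species 2 cannot.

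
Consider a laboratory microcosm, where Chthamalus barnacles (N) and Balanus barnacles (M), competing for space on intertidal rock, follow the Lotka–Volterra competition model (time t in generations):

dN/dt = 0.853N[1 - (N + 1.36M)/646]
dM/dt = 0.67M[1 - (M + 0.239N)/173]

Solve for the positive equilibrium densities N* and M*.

Setting both brackets to zero gives the nullclines N + 1.36M = 646 and 0.239N + M = 173.
Substituting M = 173 - 0.239N into the first: N(1 - 1.36·0.239) = 646 - 1.36·173.
So N* = 411/0.675 = 609, and then M* = 173 - 0.239·609 = 27.6.

N* ≈ 609, M* ≈ 27.6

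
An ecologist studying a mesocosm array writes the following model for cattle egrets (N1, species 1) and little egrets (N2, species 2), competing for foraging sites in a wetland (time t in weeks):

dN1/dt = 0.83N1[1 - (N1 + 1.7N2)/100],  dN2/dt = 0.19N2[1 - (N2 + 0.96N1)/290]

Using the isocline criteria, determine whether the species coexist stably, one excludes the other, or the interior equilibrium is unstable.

species 2 excludes species 1

Compare the nullcline intercepts: K1/α12 = 100/1.7 = 58.8 < K2 = 290; K2/α21 = 290/0.96 = 302 > K1 = 100.
Since the inequalities point opposite ways, species 2 can invade but species 1 cannot.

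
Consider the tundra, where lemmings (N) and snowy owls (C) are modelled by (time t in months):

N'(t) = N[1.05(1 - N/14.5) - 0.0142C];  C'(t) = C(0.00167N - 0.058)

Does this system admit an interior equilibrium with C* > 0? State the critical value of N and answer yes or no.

The predator equation gives dC/dt > 0 only when N > 0.058/0.00167 = 34.7.
Without the predator, N → K = 14.5. Since 14.5 < 34.7, the predator cannot invade.

Threshold N = 34.7; K < 34.7, so no, the predator goes extinct.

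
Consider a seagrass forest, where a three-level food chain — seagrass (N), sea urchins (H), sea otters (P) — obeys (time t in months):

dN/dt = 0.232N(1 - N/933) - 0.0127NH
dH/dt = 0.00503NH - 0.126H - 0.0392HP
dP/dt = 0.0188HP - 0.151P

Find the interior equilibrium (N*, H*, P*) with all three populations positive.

From dP/dt = 0: 0.0188H* = 0.151, so H* = 8.03.
From dN/dt = 0: 0.232(1 - N*/933) = 0.0127·8.03, giving N* = 933·(1 - 0.44) = 523.
From dH/dt = 0: 0.00503·523 - 0.126 = 0.0392P*, so P* = 2.5/0.0392 = 63.9.

N* ≈ 523, H* ≈ 8.03, P* ≈ 63.9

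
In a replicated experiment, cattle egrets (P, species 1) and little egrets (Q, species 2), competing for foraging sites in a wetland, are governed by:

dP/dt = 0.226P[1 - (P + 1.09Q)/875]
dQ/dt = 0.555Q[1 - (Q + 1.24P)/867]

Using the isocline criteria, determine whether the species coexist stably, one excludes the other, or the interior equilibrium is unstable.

Compare the nullcline intercepts: K1/α12 = 875/1.09 = 803 < K2 = 867; K2/α21 = 867/1.24 = 699 < K1 = 875.
Since both are reversed, neither can invade when rare; the interior point is a saddle.

unstable coexistence (outcome depends on initial conditions)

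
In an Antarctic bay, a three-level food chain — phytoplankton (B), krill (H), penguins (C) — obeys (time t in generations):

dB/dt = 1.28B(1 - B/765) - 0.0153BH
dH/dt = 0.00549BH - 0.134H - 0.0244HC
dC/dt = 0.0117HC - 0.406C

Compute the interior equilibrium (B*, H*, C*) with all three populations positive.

B* ≈ 448, H* ≈ 34.7, C* ≈ 95.2

From dC/dt = 0: 0.0117H* = 0.406, so H* = 34.7.
From dB/dt = 0: 1.28(1 - B*/765) = 0.0153·34.7, giving B* = 765·(1 - 0.415) = 448.
From dH/dt = 0: 0.00549·448 - 0.134 = 0.0244C*, so C* = 2.32/0.0244 = 95.2.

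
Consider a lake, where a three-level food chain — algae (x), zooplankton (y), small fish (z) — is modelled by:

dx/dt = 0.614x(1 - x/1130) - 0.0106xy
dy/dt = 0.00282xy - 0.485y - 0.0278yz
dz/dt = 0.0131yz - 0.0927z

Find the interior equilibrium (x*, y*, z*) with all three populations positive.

x* ≈ 992, y* ≈ 7.08, z* ≈ 83.2

From dz/dt = 0: 0.0131y* = 0.0927, so y* = 7.08.
From dx/dt = 0: 0.614(1 - x*/1130) = 0.0106·7.08, giving x* = 1130·(1 - 0.122) = 992.
From dy/dt = 0: 0.00282·992 - 0.485 = 0.0278z*, so z* = 2.31/0.0278 = 83.2.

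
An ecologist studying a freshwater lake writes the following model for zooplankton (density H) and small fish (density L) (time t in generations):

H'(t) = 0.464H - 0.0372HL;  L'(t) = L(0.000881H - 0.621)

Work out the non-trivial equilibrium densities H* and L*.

Set dL/dt = 0 with L > 0: 0.000881H - 0.621 = 0, so H* = 0.621/0.000881 = 705.
Set dH/dt = 0 with H > 0: 0.464 - 0.0372L = 0, so L* = 0.464/0.0372 = 12.5.

H* ≈ 705, L* ≈ 12.5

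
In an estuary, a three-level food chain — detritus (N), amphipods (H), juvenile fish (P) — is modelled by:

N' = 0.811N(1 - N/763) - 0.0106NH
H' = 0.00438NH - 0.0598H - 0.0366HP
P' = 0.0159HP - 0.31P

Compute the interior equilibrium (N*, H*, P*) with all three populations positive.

N* ≈ 569, H* ≈ 19.5, P* ≈ 66.4

From dP/dt = 0: 0.0159H* = 0.31, so H* = 19.5.
From dN/dt = 0: 0.811(1 - N*/763) = 0.0106·19.5, giving N* = 763·(1 - 0.255) = 569.
From dH/dt = 0: 0.00438·569 - 0.0598 = 0.0366P*, so P* = 2.43/0.0366 = 66.4.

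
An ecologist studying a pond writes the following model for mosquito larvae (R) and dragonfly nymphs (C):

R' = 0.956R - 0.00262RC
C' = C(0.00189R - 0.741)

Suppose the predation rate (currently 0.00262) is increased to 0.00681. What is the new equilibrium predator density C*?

At the interior fixed point, setting dR/dt = 0 with R > 0 fixes C* = (prey growth rate)/(RC coefficient) — independent of the other coefficients.
With the change, C* = 0.956/0.00681 = 140; it falls from 365.

C* ≈ 140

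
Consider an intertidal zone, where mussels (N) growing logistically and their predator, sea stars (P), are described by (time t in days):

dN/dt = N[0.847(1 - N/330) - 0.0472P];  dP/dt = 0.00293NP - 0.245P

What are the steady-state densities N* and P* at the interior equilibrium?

From dP/dt = 0 with P > 0: 0.00293N* = 0.245, so N* = 83.6.
Substitute into dN/dt = 0: 0.847(1 - 83.6/330) = 0.0472P*.
The bracket is 0.747, giving P* = 0.632/0.0472 = 13.4.

N* ≈ 83.6, P* ≈ 13.4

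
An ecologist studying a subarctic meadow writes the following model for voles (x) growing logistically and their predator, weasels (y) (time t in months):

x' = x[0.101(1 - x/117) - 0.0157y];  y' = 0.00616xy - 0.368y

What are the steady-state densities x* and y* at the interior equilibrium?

x* ≈ 59.7, y* ≈ 3.15

From dy/dt = 0 with y > 0: 0.00616x* = 0.368, so x* = 59.7.
Substitute into dx/dt = 0: 0.101(1 - 59.7/117) = 0.0157y*.
The bracket is 0.489, giving y* = 0.0494/0.0157 = 3.15.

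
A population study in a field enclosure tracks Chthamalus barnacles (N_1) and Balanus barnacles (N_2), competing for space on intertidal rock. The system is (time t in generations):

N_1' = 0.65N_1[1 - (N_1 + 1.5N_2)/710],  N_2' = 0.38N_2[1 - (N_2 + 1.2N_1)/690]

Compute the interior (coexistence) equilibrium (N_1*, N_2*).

N_1* ≈ 406, N_2* ≈ 203

Setting both brackets to zero gives the nullclines N_1 + 1.5N_2 = 710 and 1.2N_1 + N_2 = 690.
Substituting N_2 = 690 - 1.2N_1 into the first: N_1(1 - 1.5·1.2) = 710 - 1.5·690.
So N_1* = -325/-0.8 = 406, and then N_2* = 690 - 1.2·406 = 203.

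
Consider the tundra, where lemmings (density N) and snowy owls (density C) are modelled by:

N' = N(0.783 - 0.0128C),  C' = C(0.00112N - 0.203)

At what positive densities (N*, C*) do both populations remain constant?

Set dC/dt = 0 with C > 0: 0.00112N - 0.203 = 0, so N* = 0.203/0.00112 = 181.
Set dN/dt = 0 with N > 0: 0.783 - 0.0128C = 0, so C* = 0.783/0.0128 = 61.2.

N* ≈ 181, C* ≈ 61.2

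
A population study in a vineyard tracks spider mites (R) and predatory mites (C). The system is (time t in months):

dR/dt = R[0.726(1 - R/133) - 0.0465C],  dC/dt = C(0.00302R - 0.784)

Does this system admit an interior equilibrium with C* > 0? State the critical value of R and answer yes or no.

Threshold R = 260; K < 260, so no, the predator goes extinct.

The predator equation gives dC/dt > 0 only when R > 0.784/0.00302 = 260.
Without the predator, R → K = 133. Since 133 < 260, the predator cannot invade.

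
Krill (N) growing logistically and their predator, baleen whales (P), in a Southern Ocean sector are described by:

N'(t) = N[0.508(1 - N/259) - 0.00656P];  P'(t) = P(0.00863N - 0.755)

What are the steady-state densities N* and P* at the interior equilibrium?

N* ≈ 87.5, P* ≈ 51.3

From dP/dt = 0 with P > 0: 0.00863N* = 0.755, so N* = 87.5.
Substitute into dN/dt = 0: 0.508(1 - 87.5/259) = 0.00656P*.
The bracket is 0.662, giving P* = 0.336/0.00656 = 51.3.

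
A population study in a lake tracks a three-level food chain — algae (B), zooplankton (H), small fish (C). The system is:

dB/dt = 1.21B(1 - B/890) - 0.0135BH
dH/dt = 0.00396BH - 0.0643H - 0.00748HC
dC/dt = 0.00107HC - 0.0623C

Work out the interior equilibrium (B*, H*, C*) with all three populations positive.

From dC/dt = 0: 0.00107H* = 0.0623, so H* = 58.2.
From dB/dt = 0: 1.21(1 - B*/890) = 0.0135·58.2, giving B* = 890·(1 - 0.65) = 312.
From dH/dt = 0: 0.00396·312 - 0.0643 = 0.00748C*, so C* = 1.17/0.00748 = 156.

B* ≈ 312, H* ≈ 58.2, C* ≈ 156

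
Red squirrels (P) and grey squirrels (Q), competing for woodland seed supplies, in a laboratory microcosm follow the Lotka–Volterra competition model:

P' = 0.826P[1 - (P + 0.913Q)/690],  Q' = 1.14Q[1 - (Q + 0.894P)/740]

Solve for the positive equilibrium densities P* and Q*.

Setting both brackets to zero gives the nullclines P + 0.913Q = 690 and 0.894P + Q = 740.
Substituting Q = 740 - 0.894P into the first: P(1 - 0.913·0.894) = 690 - 0.913·740.
So P* = 14.4/0.184 = 78.2, and then Q* = 740 - 0.894·78.2 = 670.

P* ≈ 78.2, Q* ≈ 670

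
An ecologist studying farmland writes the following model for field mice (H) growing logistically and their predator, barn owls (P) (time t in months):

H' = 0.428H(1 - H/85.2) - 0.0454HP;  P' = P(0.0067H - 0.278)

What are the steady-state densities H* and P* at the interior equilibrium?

From dP/dt = 0 with P > 0: 0.0067H* = 0.278, so H* = 41.5.
Substitute into dH/dt = 0: 0.428(1 - 41.5/85.2) = 0.0454P*.
The bracket is 0.513, giving P* = 0.22/0.0454 = 4.84.

H* ≈ 41.5, P* ≈ 4.84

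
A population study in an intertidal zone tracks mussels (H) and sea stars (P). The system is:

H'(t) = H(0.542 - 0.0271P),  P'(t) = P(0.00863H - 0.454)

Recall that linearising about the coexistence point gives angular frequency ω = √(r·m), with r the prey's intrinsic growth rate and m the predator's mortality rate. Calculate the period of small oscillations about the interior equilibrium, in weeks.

Here r = 0.542 and m = 0.454, so r·m = 0.246.
ω = √0.246 = 0.496 per week, hence T = 2π/ω ≈ 12.7 weeks.

T ≈ 12.7 weeks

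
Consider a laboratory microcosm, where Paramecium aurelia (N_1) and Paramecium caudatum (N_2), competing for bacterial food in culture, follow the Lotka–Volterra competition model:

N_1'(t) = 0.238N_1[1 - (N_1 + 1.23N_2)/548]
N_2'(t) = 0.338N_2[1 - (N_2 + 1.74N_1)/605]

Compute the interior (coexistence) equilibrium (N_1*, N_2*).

N_1* ≈ 172, N_2* ≈ 306

Setting both brackets to zero gives the nullclines N_1 + 1.23N_2 = 548 and 1.74N_1 + N_2 = 605.
Substituting N_2 = 605 - 1.74N_1 into the first: N_1(1 - 1.23·1.74) = 548 - 1.23·605.
So N_1* = -196/-1.14 = 172, and then N_2* = 605 - 1.74·172 = 306.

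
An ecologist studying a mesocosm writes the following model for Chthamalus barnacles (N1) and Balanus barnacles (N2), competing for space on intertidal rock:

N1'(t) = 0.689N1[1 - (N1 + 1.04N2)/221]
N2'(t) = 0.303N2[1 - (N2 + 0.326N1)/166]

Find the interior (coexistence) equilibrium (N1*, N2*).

N1* ≈ 73.2, N2* ≈ 142

Setting both brackets to zero gives the nullclines N1 + 1.04N2 = 221 and 0.326N1 + N2 = 166.
Substituting N2 = 166 - 0.326N1 into the first: N1(1 - 1.04·0.326) = 221 - 1.04·166.
So N1* = 48.4/0.661 = 73.2, and then N2* = 166 - 0.326·73.2 = 142.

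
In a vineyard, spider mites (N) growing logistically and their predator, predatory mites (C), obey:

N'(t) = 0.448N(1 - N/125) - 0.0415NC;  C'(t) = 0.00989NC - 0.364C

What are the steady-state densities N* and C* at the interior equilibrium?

N* ≈ 36.8, C* ≈ 7.62

From dC/dt = 0 with C > 0: 0.00989N* = 0.364, so N* = 36.8.
Substitute into dN/dt = 0: 0.448(1 - 36.8/125) = 0.0415C*.
The bracket is 0.706, giving C* = 0.316/0.0415 = 7.62.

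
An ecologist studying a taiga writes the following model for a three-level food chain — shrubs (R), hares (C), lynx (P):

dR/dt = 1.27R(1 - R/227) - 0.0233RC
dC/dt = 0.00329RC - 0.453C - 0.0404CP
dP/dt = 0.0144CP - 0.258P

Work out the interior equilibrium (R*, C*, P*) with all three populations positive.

R* ≈ 152, C* ≈ 17.9, P* ≈ 1.2

From dP/dt = 0: 0.0144C* = 0.258, so C* = 17.9.
From dR/dt = 0: 1.27(1 - R*/227) = 0.0233·17.9, giving R* = 227·(1 - 0.329) = 152.
From dC/dt = 0: 0.00329·152 - 0.453 = 0.0404P*, so P* = 0.0483/0.0404 = 1.2.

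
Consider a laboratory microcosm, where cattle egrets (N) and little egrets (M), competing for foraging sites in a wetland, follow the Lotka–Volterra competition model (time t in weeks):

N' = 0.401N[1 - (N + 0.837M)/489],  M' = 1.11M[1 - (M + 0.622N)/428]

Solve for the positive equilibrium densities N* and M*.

Setting both brackets to zero gives the nullclines N + 0.837M = 489 and 0.622N + M = 428.
Substituting M = 428 - 0.622N into the first: N(1 - 0.837·0.622) = 489 - 0.837·428.
So N* = 131/0.479 = 273, and then M* = 428 - 0.622·273 = 258.

N* ≈ 273, M* ≈ 258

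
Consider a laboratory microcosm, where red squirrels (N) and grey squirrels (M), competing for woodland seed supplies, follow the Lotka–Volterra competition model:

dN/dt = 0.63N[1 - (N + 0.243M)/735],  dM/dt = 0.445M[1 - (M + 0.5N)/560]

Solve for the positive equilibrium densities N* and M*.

N* ≈ 682, M* ≈ 219

Setting both brackets to zero gives the nullclines N + 0.243M = 735 and 0.5N + M = 560.
Substituting M = 560 - 0.5N into the first: N(1 - 0.243·0.5) = 735 - 0.243·560.
So N* = 599/0.879 = 682, and then M* = 560 - 0.5·682 = 219.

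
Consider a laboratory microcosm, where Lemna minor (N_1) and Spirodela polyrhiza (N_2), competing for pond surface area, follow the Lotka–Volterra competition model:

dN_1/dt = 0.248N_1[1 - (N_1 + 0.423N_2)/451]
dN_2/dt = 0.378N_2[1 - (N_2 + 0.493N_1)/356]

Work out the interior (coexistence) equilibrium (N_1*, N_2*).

Setting both brackets to zero gives the nullclines N_1 + 0.423N_2 = 451 and 0.493N_1 + N_2 = 356.
Substituting N_2 = 356 - 0.493N_1 into the first: N_1(1 - 0.423·0.493) = 451 - 0.423·356.
So N_1* = 300/0.791 = 380, and then N_2* = 356 - 0.493·380 = 169.

N_1* ≈ 380, N_2* ≈ 169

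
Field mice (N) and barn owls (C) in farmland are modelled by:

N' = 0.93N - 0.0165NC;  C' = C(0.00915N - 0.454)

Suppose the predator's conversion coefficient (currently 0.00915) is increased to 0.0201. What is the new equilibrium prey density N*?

At the interior fixed point, setting dC/dt = 0 with C > 0 fixes N* = (predator death rate)/(NC coefficient) — independent of the other coefficients.
With the change, N* = 0.454/0.0201 = 22.6; it falls from 49.6.

N* ≈ 22.6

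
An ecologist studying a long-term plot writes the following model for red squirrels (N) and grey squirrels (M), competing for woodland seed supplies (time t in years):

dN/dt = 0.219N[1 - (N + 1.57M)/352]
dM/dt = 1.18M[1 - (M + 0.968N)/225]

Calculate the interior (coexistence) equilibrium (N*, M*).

Setting both brackets to zero gives the nullclines N + 1.57M = 352 and 0.968N + M = 225.
Substituting M = 225 - 0.968N into the first: N(1 - 1.57·0.968) = 352 - 1.57·225.
So N* = -1.25/-0.52 = 2.4, and then M* = 225 - 0.968·2.4 = 223.

N* ≈ 2.4, M* ≈ 223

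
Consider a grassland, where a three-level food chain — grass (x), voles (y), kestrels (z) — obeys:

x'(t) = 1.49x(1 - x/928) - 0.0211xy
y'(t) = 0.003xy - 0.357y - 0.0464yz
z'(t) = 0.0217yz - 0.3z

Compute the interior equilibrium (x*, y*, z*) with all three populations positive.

From dz/dt = 0: 0.0217y* = 0.3, so y* = 13.8.
From dx/dt = 0: 1.49(1 - x*/928) = 0.0211·13.8, giving x* = 928·(1 - 0.196) = 746.
From dy/dt = 0: 0.003·746 - 0.357 = 0.0464z*, so z* = 1.88/0.0464 = 40.6.

x* ≈ 746, y* ≈ 13.8, z* ≈ 40.6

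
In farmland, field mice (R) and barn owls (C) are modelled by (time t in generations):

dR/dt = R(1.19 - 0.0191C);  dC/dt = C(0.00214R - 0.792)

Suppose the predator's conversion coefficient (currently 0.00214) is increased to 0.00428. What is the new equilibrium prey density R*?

At the interior fixed point, setting dC/dt = 0 with C > 0 fixes R* = (predator death rate)/(RC coefficient) — independent of the other coefficients.
With the change, R* = 0.792/0.00428 = 185; it falls from 370.

R* ≈ 185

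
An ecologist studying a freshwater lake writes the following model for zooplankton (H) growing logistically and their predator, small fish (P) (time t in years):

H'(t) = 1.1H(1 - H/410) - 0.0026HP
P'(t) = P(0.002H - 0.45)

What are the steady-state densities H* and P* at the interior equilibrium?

H* ≈ 225, P* ≈ 191

From dP/dt = 0 with P > 0: 0.002H* = 0.45, so H* = 225.
Substitute into dH/dt = 0: 1.1(1 - 225/410) = 0.0026P*.
The bracket is 0.451, giving P* = 0.496/0.0026 = 191.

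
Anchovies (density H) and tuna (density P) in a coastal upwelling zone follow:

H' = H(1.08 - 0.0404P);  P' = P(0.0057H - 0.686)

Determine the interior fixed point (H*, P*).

H* ≈ 120, P* ≈ 26.7

Set dP/dt = 0 with P > 0: 0.0057H - 0.686 = 0, so H* = 0.686/0.0057 = 120.
Set dH/dt = 0 with H > 0: 1.08 - 0.0404P = 0, so P* = 1.08/0.0404 = 26.7.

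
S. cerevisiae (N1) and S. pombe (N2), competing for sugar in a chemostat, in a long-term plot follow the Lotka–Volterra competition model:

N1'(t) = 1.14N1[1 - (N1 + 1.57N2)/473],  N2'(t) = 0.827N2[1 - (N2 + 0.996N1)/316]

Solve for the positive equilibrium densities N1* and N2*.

Setting both brackets to zero gives the nullclines N1 + 1.57N2 = 473 and 0.996N1 + N2 = 316.
Substituting N2 = 316 - 0.996N1 into the first: N1(1 - 1.57·0.996) = 473 - 1.57·316.
So N1* = -23.1/-0.564 = 41, and then N2* = 316 - 0.996·41 = 275.

N1* ≈ 41, N2* ≈ 275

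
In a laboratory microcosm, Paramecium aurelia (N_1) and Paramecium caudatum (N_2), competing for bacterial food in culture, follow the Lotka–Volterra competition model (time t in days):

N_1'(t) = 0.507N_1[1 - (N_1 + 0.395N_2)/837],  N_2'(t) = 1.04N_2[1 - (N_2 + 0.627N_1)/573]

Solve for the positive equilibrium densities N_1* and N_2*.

N_1* ≈ 812, N_2* ≈ 64.1

Setting both brackets to zero gives the nullclines N_1 + 0.395N_2 = 837 and 0.627N_1 + N_2 = 573.
Substituting N_2 = 573 - 0.627N_1 into the first: N_1(1 - 0.395·0.627) = 837 - 0.395·573.
So N_1* = 611/0.752 = 812, and then N_2* = 573 - 0.627·812 = 64.1.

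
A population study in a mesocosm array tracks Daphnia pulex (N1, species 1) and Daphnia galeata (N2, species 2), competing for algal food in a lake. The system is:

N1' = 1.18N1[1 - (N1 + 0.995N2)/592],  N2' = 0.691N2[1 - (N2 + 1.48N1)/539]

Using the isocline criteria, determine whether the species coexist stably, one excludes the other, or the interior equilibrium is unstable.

species 1 excludes species 2

Compare the nullcline intercepts: K1/α12 = 592/0.995 = 595 > K2 = 539; K2/α21 = 539/1.48 = 364 < K1 = 592.
Since the inequalities point opposite ways, species 1 can invade but species 2 cannot.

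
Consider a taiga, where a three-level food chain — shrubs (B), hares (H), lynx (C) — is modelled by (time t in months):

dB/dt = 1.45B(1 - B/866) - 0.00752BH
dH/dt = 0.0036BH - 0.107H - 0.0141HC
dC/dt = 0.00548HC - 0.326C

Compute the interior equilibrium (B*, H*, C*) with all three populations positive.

B* ≈ 599, H* ≈ 59.5, C* ≈ 145

From dC/dt = 0: 0.00548H* = 0.326, so H* = 59.5.
From dB/dt = 0: 1.45(1 - B*/866) = 0.00752·59.5, giving B* = 866·(1 - 0.309) = 599.
From dH/dt = 0: 0.0036·599 - 0.107 = 0.0141C*, so C* = 2.05/0.0141 = 145.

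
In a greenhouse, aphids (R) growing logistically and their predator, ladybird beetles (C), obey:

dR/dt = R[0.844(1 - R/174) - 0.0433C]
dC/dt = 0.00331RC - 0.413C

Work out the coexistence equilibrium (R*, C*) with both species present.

From dC/dt = 0 with C > 0: 0.00331R* = 0.413, so R* = 125.
Substitute into dR/dt = 0: 0.844(1 - 125/174) = 0.0433C*.
The bracket is 0.283, giving C* = 0.239/0.0433 = 5.51.

R* ≈ 125, C* ≈ 5.51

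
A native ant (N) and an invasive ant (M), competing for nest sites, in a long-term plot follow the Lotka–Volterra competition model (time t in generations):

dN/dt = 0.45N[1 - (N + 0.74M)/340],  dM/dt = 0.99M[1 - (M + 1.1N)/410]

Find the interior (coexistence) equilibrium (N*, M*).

N* ≈ 197, M* ≈ 194

Setting both brackets to zero gives the nullclines N + 0.74M = 340 and 1.1N + M = 410.
Substituting M = 410 - 1.1N into the first: N(1 - 0.74·1.1) = 340 - 0.74·410.
So N* = 36.6/0.186 = 197, and then M* = 410 - 1.1·197 = 194.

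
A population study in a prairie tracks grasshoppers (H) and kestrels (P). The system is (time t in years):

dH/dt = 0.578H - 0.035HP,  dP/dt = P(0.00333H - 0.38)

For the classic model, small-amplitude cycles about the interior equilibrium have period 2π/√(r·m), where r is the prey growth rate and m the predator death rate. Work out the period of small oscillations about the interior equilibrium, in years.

Here r = 0.578 and m = 0.38, so r·m = 0.22.
ω = √0.22 = 0.469 per year, hence T = 2π/ω ≈ 13.4 years.

T ≈ 13.4 years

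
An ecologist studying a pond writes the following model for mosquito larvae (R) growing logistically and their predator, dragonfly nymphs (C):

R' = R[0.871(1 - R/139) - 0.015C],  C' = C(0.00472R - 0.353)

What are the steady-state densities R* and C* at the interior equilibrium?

From dC/dt = 0 with C > 0: 0.00472R* = 0.353, so R* = 74.8.
Substitute into dR/dt = 0: 0.871(1 - 74.8/139) = 0.015C*.
The bracket is 0.462, giving C* = 0.402/0.015 = 26.8.

R* ≈ 74.8, C* ≈ 26.8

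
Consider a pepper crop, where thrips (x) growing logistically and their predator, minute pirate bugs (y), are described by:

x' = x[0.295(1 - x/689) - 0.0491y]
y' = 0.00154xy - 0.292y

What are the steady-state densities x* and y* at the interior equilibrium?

x* ≈ 190, y* ≈ 4.35

From dy/dt = 0 with y > 0: 0.00154x* = 0.292, so x* = 190.
Substitute into dx/dt = 0: 0.295(1 - 190/689) = 0.0491y*.
The bracket is 0.725, giving y* = 0.214/0.0491 = 4.35.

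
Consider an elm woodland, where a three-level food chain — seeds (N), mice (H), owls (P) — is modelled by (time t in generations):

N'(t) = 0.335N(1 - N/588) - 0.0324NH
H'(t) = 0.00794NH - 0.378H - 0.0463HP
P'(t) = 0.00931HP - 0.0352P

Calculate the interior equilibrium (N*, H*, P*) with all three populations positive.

N* ≈ 373, H* ≈ 3.78, P* ≈ 55.8

From dP/dt = 0: 0.00931H* = 0.0352, so H* = 3.78.
From dN/dt = 0: 0.335(1 - N*/588) = 0.0324·3.78, giving N* = 588·(1 - 0.366) = 373.
From dH/dt = 0: 0.00794·373 - 0.378 = 0.0463P*, so P* = 2.58/0.0463 = 55.8.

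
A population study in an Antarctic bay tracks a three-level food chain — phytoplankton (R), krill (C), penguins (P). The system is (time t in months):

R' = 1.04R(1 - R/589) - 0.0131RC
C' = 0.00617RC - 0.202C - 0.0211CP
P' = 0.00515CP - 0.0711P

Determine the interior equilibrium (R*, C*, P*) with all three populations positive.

From dP/dt = 0: 0.00515C* = 0.0711, so C* = 13.8.
From dR/dt = 0: 1.04(1 - R*/589) = 0.0131·13.8, giving R* = 589·(1 - 0.174) = 487.
From dC/dt = 0: 0.00617·487 - 0.202 = 0.0211P*, so P* = 2.8/0.0211 = 133.

R* ≈ 487, C* ≈ 13.8, P* ≈ 133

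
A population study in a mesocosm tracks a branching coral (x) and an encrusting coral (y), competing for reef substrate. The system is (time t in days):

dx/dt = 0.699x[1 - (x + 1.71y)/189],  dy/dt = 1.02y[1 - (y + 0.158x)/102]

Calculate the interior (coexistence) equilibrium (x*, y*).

x* ≈ 20, y* ≈ 98.8

Setting both brackets to zero gives the nullclines x + 1.71y = 189 and 0.158x + y = 102.
Substituting y = 102 - 0.158x into the first: x(1 - 1.71·0.158) = 189 - 1.71·102.
So x* = 14.6/0.73 = 20, and then y* = 102 - 0.158·20 = 98.8.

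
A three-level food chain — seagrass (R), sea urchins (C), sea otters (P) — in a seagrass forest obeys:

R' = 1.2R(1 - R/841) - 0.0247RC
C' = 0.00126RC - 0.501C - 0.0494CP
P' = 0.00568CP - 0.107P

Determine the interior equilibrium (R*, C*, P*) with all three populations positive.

From dP/dt = 0: 0.00568C* = 0.107, so C* = 18.8.
From dR/dt = 0: 1.2(1 - R*/841) = 0.0247·18.8, giving R* = 841·(1 - 0.388) = 515.
From dC/dt = 0: 0.00126·515 - 0.501 = 0.0494P*, so P* = 0.148/0.0494 = 2.99.

R* ≈ 515, C* ≈ 18.8, P* ≈ 2.99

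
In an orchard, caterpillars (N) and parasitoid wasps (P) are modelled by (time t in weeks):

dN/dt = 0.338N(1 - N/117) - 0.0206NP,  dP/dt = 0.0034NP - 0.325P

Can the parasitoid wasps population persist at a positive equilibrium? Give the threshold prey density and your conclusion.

Threshold N = 95.6; K > 95.6, so yes, the predator persists.

The predator equation gives dP/dt > 0 only when N > 0.325/0.0034 = 95.6.
Without the predator, N → K = 117. Since 117 > 95.6, the predator can invade and persist.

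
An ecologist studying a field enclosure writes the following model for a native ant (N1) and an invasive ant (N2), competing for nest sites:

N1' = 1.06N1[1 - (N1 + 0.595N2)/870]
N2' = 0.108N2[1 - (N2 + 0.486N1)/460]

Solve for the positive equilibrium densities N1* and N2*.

N1* ≈ 839, N2* ≈ 52.3

Setting both brackets to zero gives the nullclines N1 + 0.595N2 = 870 and 0.486N1 + N2 = 460.
Substituting N2 = 460 - 0.486N1 into the first: N1(1 - 0.595·0.486) = 870 - 0.595·460.
So N1* = 596/0.711 = 839, and then N2* = 460 - 0.486·839 = 52.3.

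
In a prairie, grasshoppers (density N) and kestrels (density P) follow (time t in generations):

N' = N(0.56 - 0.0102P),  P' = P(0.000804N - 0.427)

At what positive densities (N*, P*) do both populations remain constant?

N* ≈ 531, P* ≈ 54.9

Set dP/dt = 0 with P > 0: 0.000804N - 0.427 = 0, so N* = 0.427/0.000804 = 531.
Set dN/dt = 0 with N > 0: 0.56 - 0.0102P = 0, so P* = 0.56/0.0102 = 54.9.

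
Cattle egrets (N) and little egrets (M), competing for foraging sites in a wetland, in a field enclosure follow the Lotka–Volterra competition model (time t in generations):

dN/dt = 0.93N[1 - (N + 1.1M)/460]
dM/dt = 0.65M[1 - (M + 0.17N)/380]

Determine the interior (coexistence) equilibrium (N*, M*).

Setting both brackets to zero gives the nullclines N + 1.1M = 460 and 0.17N + M = 380.
Substituting M = 380 - 0.17N into the first: N(1 - 1.1·0.17) = 460 - 1.1·380.
So N* = 42/0.813 = 51.7, and then M* = 380 - 0.17·51.7 = 371.

N* ≈ 51.7, M* ≈ 371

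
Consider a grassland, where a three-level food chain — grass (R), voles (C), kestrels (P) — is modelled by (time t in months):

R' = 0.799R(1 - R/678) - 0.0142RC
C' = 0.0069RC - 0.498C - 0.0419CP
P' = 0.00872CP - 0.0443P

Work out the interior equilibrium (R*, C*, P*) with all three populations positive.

From dP/dt = 0: 0.00872C* = 0.0443, so C* = 5.08.
From dR/dt = 0: 0.799(1 - R*/678) = 0.0142·5.08, giving R* = 678·(1 - 0.0903) = 617.
From dC/dt = 0: 0.0069·617 - 0.498 = 0.0419P*, so P* = 3.76/0.0419 = 89.7.

R* ≈ 617, C* ≈ 5.08, P* ≈ 89.7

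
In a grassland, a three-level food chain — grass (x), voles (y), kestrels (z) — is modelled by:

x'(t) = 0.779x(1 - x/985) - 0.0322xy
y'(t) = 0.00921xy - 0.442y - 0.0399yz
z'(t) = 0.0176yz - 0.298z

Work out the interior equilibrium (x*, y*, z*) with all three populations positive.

x* ≈ 296, y* ≈ 16.9, z* ≈ 57.2

From dz/dt = 0: 0.0176y* = 0.298, so y* = 16.9.
From dx/dt = 0: 0.779(1 - x*/985) = 0.0322·16.9, giving x* = 985·(1 - 0.7) = 296.
From dy/dt = 0: 0.00921·296 - 0.442 = 0.0399z*, so z* = 2.28/0.0399 = 57.2.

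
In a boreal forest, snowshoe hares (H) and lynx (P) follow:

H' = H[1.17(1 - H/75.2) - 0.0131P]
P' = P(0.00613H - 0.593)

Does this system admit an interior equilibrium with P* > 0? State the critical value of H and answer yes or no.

Threshold H = 96.7; K < 96.7, so no, the predator goes extinct.

The predator equation gives dP/dt > 0 only when H > 0.593/0.00613 = 96.7.
Without the predator, H → K = 75.2. Since 75.2 < 96.7, the predator cannot invade.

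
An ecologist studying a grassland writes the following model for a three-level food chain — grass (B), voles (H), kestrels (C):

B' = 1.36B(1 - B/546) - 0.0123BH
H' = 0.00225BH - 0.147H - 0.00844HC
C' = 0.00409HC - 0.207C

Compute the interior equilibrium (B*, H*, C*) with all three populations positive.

From dC/dt = 0: 0.00409H* = 0.207, so H* = 50.6.
From dB/dt = 0: 1.36(1 - B*/546) = 0.0123·50.6, giving B* = 546·(1 - 0.458) = 296.
From dH/dt = 0: 0.00225·296 - 0.147 = 0.00844C*, so C* = 0.519/0.00844 = 61.5.

B* ≈ 296, H* ≈ 50.6, C* ≈ 61.5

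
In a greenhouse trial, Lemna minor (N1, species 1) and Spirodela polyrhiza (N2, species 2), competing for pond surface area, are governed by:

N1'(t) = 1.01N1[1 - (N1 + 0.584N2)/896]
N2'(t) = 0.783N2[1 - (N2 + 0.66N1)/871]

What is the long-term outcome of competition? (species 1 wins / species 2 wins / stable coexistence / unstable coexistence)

stable coexistence

Compare the nullcline intercepts: K1/α12 = 896/0.584 = 1530 > K2 = 871; K2/α21 = 871/0.66 = 1320 > K1 = 896.
Since both inequalities hold, each species can invade when rare, so the interior equilibrium is stable.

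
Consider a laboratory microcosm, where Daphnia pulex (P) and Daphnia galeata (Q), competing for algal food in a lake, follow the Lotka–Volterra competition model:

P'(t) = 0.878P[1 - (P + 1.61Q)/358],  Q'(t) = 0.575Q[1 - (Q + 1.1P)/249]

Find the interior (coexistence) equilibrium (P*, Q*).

P* ≈ 55.6, Q* ≈ 188

Setting both brackets to zero gives the nullclines P + 1.61Q = 358 and 1.1P + Q = 249.
Substituting Q = 249 - 1.1P into the first: P(1 - 1.61·1.1) = 358 - 1.61·249.
So P* = -42.9/-0.771 = 55.6, and then Q* = 249 - 1.1·55.6 = 188.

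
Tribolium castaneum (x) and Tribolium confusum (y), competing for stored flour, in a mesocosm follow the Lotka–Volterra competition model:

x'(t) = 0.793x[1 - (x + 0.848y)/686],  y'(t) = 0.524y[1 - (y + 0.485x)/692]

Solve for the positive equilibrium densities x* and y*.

Setting both brackets to zero gives the nullclines x + 0.848y = 686 and 0.485x + y = 692.
Substituting y = 692 - 0.485x into the first: x(1 - 0.848·0.485) = 686 - 0.848·692.
So x* = 99.2/0.589 = 168, and then y* = 692 - 0.485·168 = 610.

x* ≈ 168, y* ≈ 610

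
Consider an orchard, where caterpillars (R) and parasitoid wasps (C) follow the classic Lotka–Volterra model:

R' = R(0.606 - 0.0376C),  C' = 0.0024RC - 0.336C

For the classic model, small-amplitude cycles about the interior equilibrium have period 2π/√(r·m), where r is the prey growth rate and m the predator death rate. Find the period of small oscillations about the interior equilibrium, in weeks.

T ≈ 13.9 weeks

Here r = 0.606 and m = 0.336, so r·m = 0.204.
ω = √0.204 = 0.451 per week, hence T = 2π/ω ≈ 13.9 weeks.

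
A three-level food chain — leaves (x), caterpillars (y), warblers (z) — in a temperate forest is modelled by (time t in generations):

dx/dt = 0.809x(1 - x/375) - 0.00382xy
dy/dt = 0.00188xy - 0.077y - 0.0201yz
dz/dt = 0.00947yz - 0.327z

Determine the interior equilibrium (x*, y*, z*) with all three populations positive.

From dz/dt = 0: 0.00947y* = 0.327, so y* = 34.5.
From dx/dt = 0: 0.809(1 - x*/375) = 0.00382·34.5, giving x* = 375·(1 - 0.163) = 314.
From dy/dt = 0: 0.00188·314 - 0.077 = 0.0201z*, so z* = 0.513/0.0201 = 25.5.

x* ≈ 314, y* ≈ 34.5, z* ≈ 25.5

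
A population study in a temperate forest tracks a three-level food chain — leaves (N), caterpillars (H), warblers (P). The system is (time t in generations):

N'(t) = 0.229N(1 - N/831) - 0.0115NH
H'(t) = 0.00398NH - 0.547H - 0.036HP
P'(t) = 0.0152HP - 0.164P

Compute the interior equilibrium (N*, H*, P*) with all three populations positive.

N* ≈ 381, H* ≈ 10.8, P* ≈ 26.9

From dP/dt = 0: 0.0152H* = 0.164, so H* = 10.8.
From dN/dt = 0: 0.229(1 - N*/831) = 0.0115·10.8, giving N* = 831·(1 - 0.542) = 381.
From dH/dt = 0: 0.00398·381 - 0.547 = 0.036P*, so P* = 0.968/0.036 = 26.9.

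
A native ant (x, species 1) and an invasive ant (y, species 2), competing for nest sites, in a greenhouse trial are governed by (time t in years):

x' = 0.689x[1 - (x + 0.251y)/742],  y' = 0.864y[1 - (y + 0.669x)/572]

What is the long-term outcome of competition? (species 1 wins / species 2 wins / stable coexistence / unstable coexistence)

stable coexistence

Compare the nullcline intercepts: K1/α12 = 742/0.251 = 2960 > K2 = 572; K2/α21 = 572/0.669 = 855 > K1 = 742.
Since both inequalities hold, each species can invade when rare, so the interior equilibrium is stable.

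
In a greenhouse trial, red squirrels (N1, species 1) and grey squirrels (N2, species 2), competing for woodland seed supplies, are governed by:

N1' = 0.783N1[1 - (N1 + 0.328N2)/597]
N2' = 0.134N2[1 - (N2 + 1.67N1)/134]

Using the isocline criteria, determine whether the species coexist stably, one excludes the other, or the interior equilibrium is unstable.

species 1 excludes species 2

Compare the nullcline intercepts: K1/α12 = 597/0.328 = 1820 > K2 = 134; K2/α21 = 134/1.67 = 80.2 < K1 = 597.
Since the inequalities point opposite ways, species 1 can invade but species 2 cannot.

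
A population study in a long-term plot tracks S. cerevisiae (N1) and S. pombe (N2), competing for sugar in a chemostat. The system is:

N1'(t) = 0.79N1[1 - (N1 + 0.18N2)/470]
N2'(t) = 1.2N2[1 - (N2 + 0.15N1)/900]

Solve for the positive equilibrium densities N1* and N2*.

N1* ≈ 317, N2* ≈ 853

Setting both brackets to zero gives the nullclines N1 + 0.18N2 = 470 and 0.15N1 + N2 = 900.
Substituting N2 = 900 - 0.15N1 into the first: N1(1 - 0.18·0.15) = 470 - 0.18·900.
So N1* = 308/0.973 = 317, and then N2* = 900 - 0.15·317 = 853.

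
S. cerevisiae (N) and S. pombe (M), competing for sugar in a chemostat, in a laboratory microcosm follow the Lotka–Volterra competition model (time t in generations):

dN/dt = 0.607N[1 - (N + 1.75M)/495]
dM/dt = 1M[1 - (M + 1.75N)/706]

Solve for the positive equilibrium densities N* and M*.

N* ≈ 359, M* ≈ 77.7

Setting both brackets to zero gives the nullclines N + 1.75M = 495 and 1.75N + M = 706.
Substituting M = 706 - 1.75N into the first: N(1 - 1.75·1.75) = 495 - 1.75·706.
So N* = -740/-2.06 = 359, and then M* = 706 - 1.75·359 = 77.7.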